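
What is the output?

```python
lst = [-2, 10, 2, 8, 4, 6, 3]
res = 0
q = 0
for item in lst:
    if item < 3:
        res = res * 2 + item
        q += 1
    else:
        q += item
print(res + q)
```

item=-2: <3, res = 0*2+(-2) = -2; q=1
item=10: not <3; q=11
item=2: <3, res = (-2)*2+2 = -2; q=12
item=8: not <3; q=20
item=4: not <3; q=24
item=6: not <3; q=30
item=3: not <3; q=33
res+q = (-2)+33 = 31

31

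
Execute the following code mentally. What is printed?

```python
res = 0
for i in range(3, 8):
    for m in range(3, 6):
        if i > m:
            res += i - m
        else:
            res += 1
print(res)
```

25

i=3,m=3: not 3>3, res = 0+1 = 1
i=3,m=4: not 3>4, res = 1+1 = 2
i=3,m=5: not 3>5, res = 2+1 = 3
i=4,m=3: 4>3, res = 3+1 = 4
i=4,m=4: not 4>4, res = 4+1 = 5
i=4,m=5: not 4>5, res = 5+1 = 6
i=5,m=3: 5>3, res = 6+2 = 8
i=5,m=4: 5>4, res = 8+1 = 9
i=5,m=5: not 5>5, res = 9+1 = 10
i=6,m=3: 6>3, res = 10+3 = 13
i=6,m=4: 6>4, res = 13+2 = 15
i=6,m=5: 6>5, res = 15+1 = 16
i=7,m=3: 7>3, res = 16+4 = 20
i=7,m=4: 7>4, res = 20+3 = 23
i=7,m=5: 7>5, res = 23+2 = 25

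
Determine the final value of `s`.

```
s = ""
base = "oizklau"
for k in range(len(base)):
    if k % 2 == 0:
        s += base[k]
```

'ozlu'

k=0: add 'o' → 'o'
k=1: skip
k=2: add 'z' → 'oz'
k=3: skip
k=4: add 'l' → 'ozl'
k=5: skip
k=6: add 'u' → 'ozlu'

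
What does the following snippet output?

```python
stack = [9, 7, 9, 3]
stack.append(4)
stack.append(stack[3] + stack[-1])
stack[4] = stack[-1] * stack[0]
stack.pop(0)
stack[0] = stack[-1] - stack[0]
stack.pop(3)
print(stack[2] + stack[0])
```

3

append 4 → [9, 7, 9, 3, 4]
append stack[3]+stack[-1] = 3+4 = 7 → [9, 7, 9, 3, 4, 7]
stack[4] = stack[-1]*stack[0] = 7*9 = 63 → [9, 7, 9, 3, 63, 7]
pop(0) removes 9 → [7, 9, 3, 63, 7]
stack[0] = stack[-1]-stack[0] = 7-7 = 0 → [0, 9, 3, 63, 7]
pop(3) removes 63 → [0, 9, 3, 7]
stack[2]+stack[0] = 3+0 = 3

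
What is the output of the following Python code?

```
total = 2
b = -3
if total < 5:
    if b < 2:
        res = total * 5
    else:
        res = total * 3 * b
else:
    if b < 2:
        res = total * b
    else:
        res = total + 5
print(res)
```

total=2, b=-3
total < 5 is True; b < 2 is True
→ res = total * 5 = 10

10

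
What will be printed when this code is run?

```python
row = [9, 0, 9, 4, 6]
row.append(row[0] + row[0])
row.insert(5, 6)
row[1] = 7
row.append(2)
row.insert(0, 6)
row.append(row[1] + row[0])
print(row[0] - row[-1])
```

-9

append row[0]+row[0] = 9+9 = 18 → [9, 0, 9, 4, 6, 18]
insert 6 at 5 → [9, 0, 9, 4, 6, 6, 18]
row[1] = 7 → [9, 7, 9, 4, 6, 6, 18]
append 2 → [9, 7, 9, 4, 6, 6, 18, 2]
insert 6 at 0 → [6, 9, 7, 9, 4, 6, 6, 18, 2]
append row[1]+row[0] = 9+6 = 15 → [6, 9, 7, 9, 4, 6, 6, 18, 2, 15]
row[0]-row[-1] = 6-15 = -9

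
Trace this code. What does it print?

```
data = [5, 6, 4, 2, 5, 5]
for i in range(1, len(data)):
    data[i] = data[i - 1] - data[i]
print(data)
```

i=1: data[1] = 5-6 = -1 → [5, -1, 4, 2, 5, 5]
i=2: data[2] = (-1)-4 = -5 → [5, -1, -5, 2, 5, 5]
i=3: data[3] = (-5)-2 = -7 → [5, -1, -5, -7, 5, 5]
i=4: data[4] = (-7)-5 = -12 → [5, -1, -5, -7, -12, 5]
i=5: data[5] = (-12)-5 = -17 → [5, -1, -5, -7, -12, -17]

[5, -1, -5, -7, -12, -17]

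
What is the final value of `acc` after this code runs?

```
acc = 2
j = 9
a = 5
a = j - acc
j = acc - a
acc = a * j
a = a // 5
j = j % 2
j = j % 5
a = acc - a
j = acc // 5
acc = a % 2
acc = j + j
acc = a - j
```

a = 9-2 = 7
j = 2-7 = -5
acc = 7*(-5) = -35
a = 7//5 = 1
j = (-5)%2 = 1
j = 1%5 = 1
a = (-35)-1 = -36
j = (-35)//5 = -7
acc = (-36)%2 = 0
acc = (-7)+(-7) = -14
acc = (-36)-(-7) = -29

-29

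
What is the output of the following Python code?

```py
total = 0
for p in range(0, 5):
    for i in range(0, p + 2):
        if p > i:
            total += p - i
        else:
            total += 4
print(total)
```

p=0,i=0: not 0>0, total = 0+4 = 4
p=0,i=1: not 0>1, total = 4+4 = 8
p=1,i=0: 1>0, total = 8+1 = 9
p=1,i=1: not 1>1, total = 9+4 = 13
p=1,i=2: not 1>2, total = 13+4 = 17
p=2,i=0: 2>0, total = 17+2 = 19
p=2,i=1: 2>1, total = 19+1 = 20
p=2,i=2: not 2>2, total = 20+4 = 24
p=2,i=3: not 2>3, total = 24+4 = 28
p=3,i=0: 3>0, total = 28+3 = 31
p=3,i=1: 3>1, total = 31+2 = 33
p=3,i=2: 3>2, total = 33+1 = 34
p=3,i=3: not 3>3, total = 34+4 = 38
p=3,i=4: not 3>4, total = 38+4 = 42
p=4,i=0: 4>0, total = 42+4 = 46
p=4,i=1: 4>1, total = 46+3 = 49
p=4,i=2: 4>2, total = 49+2 = 51
p=4,i=3: 4>3, total = 51+1 = 52
p=4,i=4: not 4>4, total = 52+4 = 56
p=4,i=5: not 4>5, total = 56+4 = 60

60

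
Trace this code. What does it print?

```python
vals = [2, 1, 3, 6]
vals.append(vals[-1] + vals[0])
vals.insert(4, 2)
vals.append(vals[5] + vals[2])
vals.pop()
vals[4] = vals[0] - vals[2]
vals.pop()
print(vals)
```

append vals[-1]+vals[0] = 6+2 = 8 → [2, 1, 3, 6, 8]
insert 2 at 4 → [2, 1, 3, 6, 2, 8]
append vals[5]+vals[2] = 8+3 = 11 → [2, 1, 3, 6, 2, 8, 11]
pop() removes 11 → [2, 1, 3, 6, 2, 8]
vals[4] = vals[0]-vals[2] = 2-3 = -1 → [2, 1, 3, 6, -1, 8]
pop() removes 8 → [2, 1, 3, 6, -1]

[2, 1, 3, 6, -1]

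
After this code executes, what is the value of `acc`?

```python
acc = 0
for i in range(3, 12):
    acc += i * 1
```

63

i=3: acc = 0+3*1 = 3
i=4: acc = 3+4*1 = 7
i=5: acc = 7+5*1 = 12
i=6: acc = 12+6*1 = 18
i=7: acc = 18+7*1 = 25
i=8: acc = 25+8*1 = 33
i=9: acc = 33+9*1 = 42
i=10: acc = 42+10*1 = 52
i=11: acc = 52+11*1 = 63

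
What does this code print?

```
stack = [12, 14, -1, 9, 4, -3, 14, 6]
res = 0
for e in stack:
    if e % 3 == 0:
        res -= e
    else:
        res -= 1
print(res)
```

e=12: %3==0, res = 0-12 = -12
e=14: not %3==0, res = (-12)-1 = -13
e=-1: not %3==0, res = (-13)-1 = -14
e=9: %3==0, res = (-14)-9 = -23
e=4: not %3==0, res = (-23)-1 = -24
e=-3: %3==0, res = (-24)-(-3) = -21
e=14: not %3==0, res = (-21)-1 = -22
e=6: %3==0, res = (-22)-6 = -28

-28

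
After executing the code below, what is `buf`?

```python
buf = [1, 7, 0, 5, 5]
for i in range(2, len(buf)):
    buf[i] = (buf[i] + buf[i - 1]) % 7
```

i=2: buf[2] = (0+7)%7 = 0 → [1, 7, 0, 5, 5]
i=3: buf[3] = (5+0)%7 = 5 → [1, 7, 0, 5, 5]
i=4: buf[4] = (5+5)%7 = 3 → [1, 7, 0, 5, 3]

[1, 7, 0, 5, 3]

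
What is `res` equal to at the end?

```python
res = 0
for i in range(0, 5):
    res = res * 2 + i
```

26

i=0: res = 0*2+0 = 0
i=1: res = 0*2+1 = 1
i=2: res = 1*2+2 = 4
i=3: res = 4*2+3 = 11
i=4: res = 11*2+4 = 26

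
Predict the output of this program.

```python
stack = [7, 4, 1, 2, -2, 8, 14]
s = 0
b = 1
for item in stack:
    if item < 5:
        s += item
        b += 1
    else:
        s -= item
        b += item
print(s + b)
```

10

item=7: not <5, s = 0-7 = -7; b=8
item=4: <5, s = (-7)+4 = -3; b=9
item=1: <5, s = (-3)+1 = -2; b=10
item=2: <5, s = (-2)+2 = 0; b=11
item=-2: <5, s = 0+(-2) = -2; b=12
item=8: not <5, s = (-2)-8 = -10; b=20
item=14: not <5, s = (-10)-14 = -24; b=34
s+b = (-24)+34 = 10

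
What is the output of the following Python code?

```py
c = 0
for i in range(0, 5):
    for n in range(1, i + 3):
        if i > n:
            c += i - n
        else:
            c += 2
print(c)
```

38

i=0,n=1: not 0>1, c = 0+2 = 2
i=0,n=2: not 0>2, c = 2+2 = 4
i=1,n=1: not 1>1, c = 4+2 = 6
i=1,n=2: not 1>2, c = 6+2 = 8
i=1,n=3: not 1>3, c = 8+2 = 10
i=2,n=1: 2>1, c = 10+1 = 11
i=2,n=2: not 2>2, c = 11+2 = 13
i=2,n=3: not 2>3, c = 13+2 = 15
i=2,n=4: not 2>4, c = 15+2 = 17
i=3,n=1: 3>1, c = 17+2 = 19
i=3,n=2: 3>2, c = 19+1 = 20
i=3,n=3: not 3>3, c = 20+2 = 22
i=3,n=4: not 3>4, c = 22+2 = 24
i=3,n=5: not 3>5, c = 24+2 = 26
i=4,n=1: 4>1, c = 26+3 = 29
i=4,n=2: 4>2, c = 29+2 = 31
i=4,n=3: 4>3, c = 31+1 = 32
i=4,n=4: not 4>4, c = 32+2 = 34
i=4,n=5: not 4>5, c = 34+2 = 36
i=4,n=6: not 4>6, c = 36+2 = 38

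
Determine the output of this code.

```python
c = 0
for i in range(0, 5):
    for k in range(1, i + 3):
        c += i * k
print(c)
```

i=0,k=1: c = 0+0 = 0
i=0,k=2: c = 0+0 = 0
i=1,k=1: c = 0+1 = 1
i=1,k=2: c = 1+2 = 3
i=1,k=3: c = 3+3 = 6
i=2,k=1: c = 6+2 = 8
i=2,k=2: c = 8+4 = 12
i=2,k=3: c = 12+6 = 18
i=2,k=4: c = 18+8 = 26
i=3,k=1: c = 26+3 = 29
i=3,k=2: c = 29+6 = 35
i=3,k=3: c = 35+9 = 44
i=3,k=4: c = 44+12 = 56
i=3,k=5: c = 56+15 = 71
i=4,k=1: c = 71+4 = 75
i=4,k=2: c = 75+8 = 83
i=4,k=3: c = 83+12 = 95
i=4,k=4: c = 95+16 = 111
i=4,k=5: c = 111+20 = 131
i=4,k=6: c = 131+24 = 155

155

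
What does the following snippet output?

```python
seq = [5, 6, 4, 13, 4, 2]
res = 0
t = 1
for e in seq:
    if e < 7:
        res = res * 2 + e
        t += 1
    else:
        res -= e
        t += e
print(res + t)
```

121

e=5: <7, res = 0*2+5 = 5; t=2
e=6: <7, res = 5*2+6 = 16; t=3
e=4: <7, res = 16*2+4 = 36; t=4
e=13: not <7, res = 36-13 = 23; t=17
e=4: <7, res = 23*2+4 = 50; t=18
e=2: <7, res = 50*2+2 = 102; t=19
res+t = 102+19 = 121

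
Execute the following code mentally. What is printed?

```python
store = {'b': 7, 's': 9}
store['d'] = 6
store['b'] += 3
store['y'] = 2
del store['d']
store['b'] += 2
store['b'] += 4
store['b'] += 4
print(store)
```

store['d'] = 6 → {'b': 7, 's': 9, 'd': 6}
store['b'] = 7+3 = 10 → {'b': 10, 's': 9, 'd': 6}
store['y'] = 2 → {'b': 10, 's': 9, 'd': 6, 'y': 2}
del 'd' → {'b': 10, 's': 9, 'y': 2}
store['b'] = 10+2 = 12 → {'b': 12, 's': 9, 'y': 2}
store['b'] = 12+4 = 16 → {'b': 16, 's': 9, 'y': 2}
store['b'] = 16+4 = 20 → {'b': 20, 's': 9, 'y': 2}

{'b': 20, 's': 9, 'y': 2}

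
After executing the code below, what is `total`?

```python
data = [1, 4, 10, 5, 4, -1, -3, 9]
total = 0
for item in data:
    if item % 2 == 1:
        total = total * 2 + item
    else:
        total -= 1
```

15

item=1: odd, total = 0*2+1 = 1
item=4: not odd, total = 1-1 = 0
item=10: not odd, total = 0-1 = -1
item=5: odd, total = (-1)*2+5 = 3
item=4: not odd, total = 3-1 = 2
item=-1: odd, total = 2*2+(-1) = 3
item=-3: odd, total = 3*2+(-3) = 3
item=9: odd, total = 3*2+9 = 15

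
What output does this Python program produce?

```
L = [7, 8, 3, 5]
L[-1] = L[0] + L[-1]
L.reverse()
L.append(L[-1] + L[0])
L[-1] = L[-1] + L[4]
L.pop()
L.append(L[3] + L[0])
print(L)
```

[12, 3, 8, 7, 19]

L[-1] = L[0]+L[-1] = 7+5 = 12 → [7, 8, 3, 12]
reverse → [12, 3, 8, 7]
append L[-1]+L[0] = 7+12 = 19 → [12, 3, 8, 7, 19]
L[-1] = L[-1]+L[4] = 19+19 = 38 → [12, 3, 8, 7, 38]
pop() removes 38 → [12, 3, 8, 7]
append L[3]+L[0] = 7+12 = 19 → [12, 3, 8, 7, 19]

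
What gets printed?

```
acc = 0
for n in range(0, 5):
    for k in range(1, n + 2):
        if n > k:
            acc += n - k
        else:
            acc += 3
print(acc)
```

n=0,k=1: not 0>1, acc = 0+3 = 3
n=1,k=1: not 1>1, acc = 3+3 = 6
n=1,k=2: not 1>2, acc = 6+3 = 9
n=2,k=1: 2>1, acc = 9+1 = 10
n=2,k=2: not 2>2, acc = 10+3 = 13
n=2,k=3: not 2>3, acc = 13+3 = 16
n=3,k=1: 3>1, acc = 16+2 = 18
n=3,k=2: 3>2, acc = 18+1 = 19
n=3,k=3: not 3>3, acc = 19+3 = 22
n=3,k=4: not 3>4, acc = 22+3 = 25
n=4,k=1: 4>1, acc = 25+3 = 28
n=4,k=2: 4>2, acc = 28+2 = 30
n=4,k=3: 4>3, acc = 30+1 = 31
n=4,k=4: not 4>4, acc = 31+3 = 34
n=4,k=5: not 4>5, acc = 34+3 = 37

37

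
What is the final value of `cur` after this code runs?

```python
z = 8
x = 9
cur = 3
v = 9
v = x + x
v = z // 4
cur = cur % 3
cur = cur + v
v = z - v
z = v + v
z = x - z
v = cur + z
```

2

v = 9+9 = 18
v = 8//4 = 2
cur = 3%3 = 0
cur = 0+2 = 2
v = 8-2 = 6
z = 6+6 = 12
z = 9-12 = -3
v = 2+(-3) = -1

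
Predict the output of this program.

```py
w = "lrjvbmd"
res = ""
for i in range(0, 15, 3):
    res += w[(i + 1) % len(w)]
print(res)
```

rblvd

i=0: add w[1]='r' → 'r'
i=3: add w[4]='b' → 'rb'
i=6: add w[0]='l' → 'rbl'
i=9: add w[3]='v' → 'rblv'
i=12: add w[6]='d' → 'rblvd'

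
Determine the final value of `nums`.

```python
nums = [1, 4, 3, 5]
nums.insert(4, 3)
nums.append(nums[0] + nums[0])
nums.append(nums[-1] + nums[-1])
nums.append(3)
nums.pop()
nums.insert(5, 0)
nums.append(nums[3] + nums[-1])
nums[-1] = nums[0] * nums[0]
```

insert 3 at 4 → [1, 4, 3, 5, 3]
append nums[0]+nums[0] = 1+1 = 2 → [1, 4, 3, 5, 3, 2]
append nums[-1]+nums[-1] = 2+2 = 4 → [1, 4, 3, 5, 3, 2, 4]
append 3 → [1, 4, 3, 5, 3, 2, 4, 3]
pop() removes 3 → [1, 4, 3, 5, 3, 2, 4]
insert 0 at 5 → [1, 4, 3, 5, 3, 0, 2, 4]
append nums[3]+nums[-1] = 5+4 = 9 → [1, 4, 3, 5, 3, 0, 2, 4, 9]
nums[-1] = nums[0]*nums[0] = 1*1 = 1 → [1, 4, 3, 5, 3, 0, 2, 4, 1]

[1, 4, 3, 5, 3, 0, 2, 4, 1]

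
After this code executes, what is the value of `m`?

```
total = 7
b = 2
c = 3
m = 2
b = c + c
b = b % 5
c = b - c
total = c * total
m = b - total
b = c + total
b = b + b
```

15

b = 3+3 = 6
b = 6%5 = 1
c = 1-3 = -2
total = (-2)*7 = -14
m = 1-(-14) = 15
b = (-2)+(-14) = -16
b = (-16)+(-16) = -32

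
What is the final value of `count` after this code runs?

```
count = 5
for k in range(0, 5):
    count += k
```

15

k=0: count = 5+0 = 5
k=1: count = 5+1 = 6
k=2: count = 6+2 = 8
k=3: count = 8+3 = 11
k=4: count = 11+4 = 15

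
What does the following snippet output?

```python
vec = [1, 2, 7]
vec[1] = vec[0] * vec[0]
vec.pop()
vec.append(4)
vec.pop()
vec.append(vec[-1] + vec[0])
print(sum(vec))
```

4

vec[1] = vec[0]*vec[0] = 1*1 = 1 → [1, 1, 7]
pop() removes 7 → [1, 1]
append 4 → [1, 1, 4]
pop() removes 4 → [1, 1]
append vec[-1]+vec[0] = 1+1 = 2 → [1, 1, 2]
sum = 4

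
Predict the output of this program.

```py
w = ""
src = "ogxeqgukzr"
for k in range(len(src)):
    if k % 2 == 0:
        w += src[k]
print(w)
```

oxquz

k=0: add 'o' → 'o'
k=1: skip
k=2: add 'x' → 'ox'
k=3: skip
k=4: add 'q' → 'oxq'
k=5: skip
k=6: add 'u' → 'oxqu'
k=7: skip
k=8: add 'z' → 'oxquz'
k=9: skip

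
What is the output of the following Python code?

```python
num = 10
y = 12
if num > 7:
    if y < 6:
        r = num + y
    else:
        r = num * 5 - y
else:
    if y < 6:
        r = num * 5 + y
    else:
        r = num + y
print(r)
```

num=10, y=12
num > 7 is True; y < 6 is False
→ r = num * 5 - y = 38

38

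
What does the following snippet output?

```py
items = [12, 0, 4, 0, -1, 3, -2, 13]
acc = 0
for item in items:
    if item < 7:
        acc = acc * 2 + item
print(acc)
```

64

item=12: not <7
item=0: <7, acc = 0*2+0 = 0
item=4: <7, acc = 0*2+4 = 4
item=0: <7, acc = 4*2+0 = 8
item=-1: <7, acc = 8*2+(-1) = 15
item=3: <7, acc = 15*2+3 = 33
item=-2: <7, acc = 33*2+(-2) = 64
item=13: not <7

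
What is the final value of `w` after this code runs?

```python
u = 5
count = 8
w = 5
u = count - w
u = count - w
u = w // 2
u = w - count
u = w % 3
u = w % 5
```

u = 8-5 = 3
u = 8-5 = 3
u = 5//2 = 2
u = 5-8 = -3
u = 5%3 = 2
u = 5%5 = 0

5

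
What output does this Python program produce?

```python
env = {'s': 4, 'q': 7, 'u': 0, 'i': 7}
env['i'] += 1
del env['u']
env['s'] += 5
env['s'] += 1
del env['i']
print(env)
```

{'s': 10, 'q': 7}

env['i'] = 7+1 = 8 → {'s': 4, 'q': 7, 'u': 0, 'i': 8}
del 'u' → {'s': 4, 'q': 7, 'i': 8}
env['s'] = 4+5 = 9 → {'s': 9, 'q': 7, 'i': 8}
env['s'] = 9+1 = 10 → {'s': 10, 'q': 7, 'i': 8}
del 'i' → {'s': 10, 'q': 7}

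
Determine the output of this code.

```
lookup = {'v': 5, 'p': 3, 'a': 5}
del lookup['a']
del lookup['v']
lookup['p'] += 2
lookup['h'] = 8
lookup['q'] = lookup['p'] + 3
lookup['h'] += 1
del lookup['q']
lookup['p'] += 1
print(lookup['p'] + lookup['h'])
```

15

del 'a' → {'v': 5, 'p': 3}
del 'v' → {'p': 3}
lookup['p'] = 3+2 = 5 → {'p': 5}
lookup['h'] = 8 → {'p': 5, 'h': 8}
lookup['q'] = lookup['p']+3 = 8 → {'p': 5, 'h': 8, 'q': 8}
lookup['h'] = 8+1 = 9 → {'p': 5, 'h': 9, 'q': 8}
del 'q' → {'p': 5, 'h': 9}
lookup['p'] = 5+1 = 6 → {'p': 6, 'h': 9}
lookup['p']+lookup['h'] = 6+9 = 15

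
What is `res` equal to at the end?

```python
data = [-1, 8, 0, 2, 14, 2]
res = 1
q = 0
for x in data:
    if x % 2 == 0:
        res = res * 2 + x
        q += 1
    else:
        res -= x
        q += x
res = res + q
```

234

x=-1: not even, res = 1-(-1) = 2; q=-1
x=8: even, res = 2*2+8 = 12; q=0
x=0: even, res = 12*2+0 = 24; q=1
x=2: even, res = 24*2+2 = 50; q=2
x=14: even, res = 50*2+14 = 114; q=3
x=2: even, res = 114*2+2 = 230; q=4
res+q = 230+4 = 234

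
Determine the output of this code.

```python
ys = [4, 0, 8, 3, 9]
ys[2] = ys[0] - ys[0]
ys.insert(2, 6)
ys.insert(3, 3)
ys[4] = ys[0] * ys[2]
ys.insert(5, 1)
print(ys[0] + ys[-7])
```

ys[2] = ys[0]-ys[0] = 4-4 = 0 → [4, 0, 0, 3, 9]
insert 6 at 2 → [4, 0, 6, 0, 3, 9]
insert 3 at 3 → [4, 0, 6, 3, 0, 3, 9]
ys[4] = ys[0]*ys[2] = 4*6 = 24 → [4, 0, 6, 3, 24, 3, 9]
insert 1 at 5 → [4, 0, 6, 3, 24, 1, 3, 9]
ys[0]+ys[-7] = 4+0 = 4

4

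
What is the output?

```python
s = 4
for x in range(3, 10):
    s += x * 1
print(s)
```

46

x=3: s = 4+3*1 = 7
x=4: s = 7+4*1 = 11
x=5: s = 11+5*1 = 16
x=6: s = 16+6*1 = 22
x=7: s = 22+7*1 = 29
x=8: s = 29+8*1 = 37
x=9: s = 37+9*1 = 46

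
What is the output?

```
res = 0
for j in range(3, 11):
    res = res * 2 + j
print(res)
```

j=3: res = 0*2+3 = 3
j=4: res = 3*2+4 = 10
j=5: res = 10*2+5 = 25
j=6: res = 25*2+6 = 56
j=7: res = 56*2+7 = 119
j=8: res = 119*2+8 = 246
j=9: res = 246*2+9 = 501
j=10: res = 501*2+10 = 1012

1012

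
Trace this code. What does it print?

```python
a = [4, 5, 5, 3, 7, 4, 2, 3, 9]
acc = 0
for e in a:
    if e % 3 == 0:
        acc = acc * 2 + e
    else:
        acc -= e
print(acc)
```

-137

e=4: not %3==0, acc = 0-4 = -4
e=5: not %3==0, acc = (-4)-5 = -9
e=5: not %3==0, acc = (-9)-5 = -14
e=3: %3==0, acc = (-14)*2+3 = -25
e=7: not %3==0, acc = (-25)-7 = -32
e=4: not %3==0, acc = (-32)-4 = -36
e=2: not %3==0, acc = (-36)-2 = -38
e=3: %3==0, acc = (-38)*2+3 = -73
e=9: %3==0, acc = (-73)*2+9 = -137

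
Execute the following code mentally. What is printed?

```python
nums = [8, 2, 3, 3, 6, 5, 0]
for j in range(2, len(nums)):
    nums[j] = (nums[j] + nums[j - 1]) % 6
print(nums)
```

j=2: nums[2] = (3+2)%6 = 5 → [8, 2, 5, 3, 6, 5, 0]
j=3: nums[3] = (3+5)%6 = 2 → [8, 2, 5, 2, 6, 5, 0]
j=4: nums[4] = (6+2)%6 = 2 → [8, 2, 5, 2, 2, 5, 0]
j=5: nums[5] = (5+2)%6 = 1 → [8, 2, 5, 2, 2, 1, 0]
j=6: nums[6] = (0+1)%6 = 1 → [8, 2, 5, 2, 2, 1, 1]

[8, 2, 5, 2, 2, 1, 1]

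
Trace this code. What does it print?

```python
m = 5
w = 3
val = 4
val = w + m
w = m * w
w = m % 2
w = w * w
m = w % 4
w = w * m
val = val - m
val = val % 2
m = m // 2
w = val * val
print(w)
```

1

val = 3+5 = 8
w = 5*3 = 15
w = 5%2 = 1
w = 1*1 = 1
m = 1%4 = 1
w = 1*1 = 1
val = 8-1 = 7
val = 7%2 = 1
m = 1//2 = 0
w = 1*1 = 1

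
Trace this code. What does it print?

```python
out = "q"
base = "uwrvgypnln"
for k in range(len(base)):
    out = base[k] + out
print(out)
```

k=0: prepend 'u' → 'uq'
k=1: prepend 'w' → 'wuq'
k=2: prepend 'r' → 'rwuq'
k=3: prepend 'v' → 'vrwuq'
k=4: prepend 'g' → 'gvrwuq'
k=5: prepend 'y' → 'ygvrwuq'
k=6: prepend 'p' → 'pygvrwuq'
k=7: prepend 'n' → 'npygvrwuq'
k=8: prepend 'l' → 'lnpygvrwuq'
k=9: prepend 'n' → 'nlnpygvrwuq'

nlnpygvrwuq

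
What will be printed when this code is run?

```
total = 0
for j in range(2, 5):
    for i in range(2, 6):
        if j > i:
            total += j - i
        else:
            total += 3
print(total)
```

j=2,i=2: not 2>2, total = 0+3 = 3
j=2,i=3: not 2>3, total = 3+3 = 6
j=2,i=4: not 2>4, total = 6+3 = 9
j=2,i=5: not 2>5, total = 9+3 = 12
j=3,i=2: 3>2, total = 12+1 = 13
j=3,i=3: not 3>3, total = 13+3 = 16
j=3,i=4: not 3>4, total = 16+3 = 19
j=3,i=5: not 3>5, total = 19+3 = 22
j=4,i=2: 4>2, total = 22+2 = 24
j=4,i=3: 4>3, total = 24+1 = 25
j=4,i=4: not 4>4, total = 25+3 = 28
j=4,i=5: not 4>5, total = 28+3 = 31

31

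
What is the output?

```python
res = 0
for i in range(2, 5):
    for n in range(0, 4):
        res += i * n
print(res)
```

i=2,n=0: res = 0+0 = 0
i=2,n=1: res = 0+2 = 2
i=2,n=2: res = 2+4 = 6
i=2,n=3: res = 6+6 = 12
i=3,n=0: res = 12+0 = 12
i=3,n=1: res = 12+3 = 15
i=3,n=2: res = 15+6 = 21
i=3,n=3: res = 21+9 = 30
i=4,n=0: res = 30+0 = 30
i=4,n=1: res = 30+4 = 34
i=4,n=2: res = 34+8 = 42
i=4,n=3: res = 42+12 = 54

54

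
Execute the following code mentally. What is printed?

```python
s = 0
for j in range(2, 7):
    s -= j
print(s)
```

-20

j=2: s = 0-2 = -2
j=3: s = (-2)-3 = -5
j=4: s = (-5)-4 = -9
j=5: s = (-9)-5 = -14
j=6: s = (-14)-6 = -20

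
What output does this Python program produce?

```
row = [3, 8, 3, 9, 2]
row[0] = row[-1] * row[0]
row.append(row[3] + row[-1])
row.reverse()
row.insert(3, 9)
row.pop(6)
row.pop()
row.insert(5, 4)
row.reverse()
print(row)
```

[4, 3, 9, 9, 2, 11]

row[0] = row[-1]*row[0] = 2*3 = 6 → [6, 8, 3, 9, 2]
append row[3]+row[-1] = 9+2 = 11 → [6, 8, 3, 9, 2, 11]
reverse → [11, 2, 9, 3, 8, 6]
insert 9 at 3 → [11, 2, 9, 9, 3, 8, 6]
pop(6) removes 6 → [11, 2, 9, 9, 3, 8]
pop() removes 8 → [11, 2, 9, 9, 3]
insert 4 at 5 → [11, 2, 9, 9, 3, 4]
reverse → [4, 3, 9, 9, 2, 11]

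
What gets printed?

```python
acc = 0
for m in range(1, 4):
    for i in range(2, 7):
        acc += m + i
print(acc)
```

90

m=1,i=2: acc = 0+3 = 3
m=1,i=3: acc = 3+4 = 7
m=1,i=4: acc = 7+5 = 12
m=1,i=5: acc = 12+6 = 18
m=1,i=6: acc = 18+7 = 25
m=2,i=2: acc = 25+4 = 29
m=2,i=3: acc = 29+5 = 34
m=2,i=4: acc = 34+6 = 40
m=2,i=5: acc = 40+7 = 47
m=2,i=6: acc = 47+8 = 55
m=3,i=2: acc = 55+5 = 60
m=3,i=3: acc = 60+6 = 66
m=3,i=4: acc = 66+7 = 73
m=3,i=5: acc = 73+8 = 81
m=3,i=6: acc = 81+9 = 90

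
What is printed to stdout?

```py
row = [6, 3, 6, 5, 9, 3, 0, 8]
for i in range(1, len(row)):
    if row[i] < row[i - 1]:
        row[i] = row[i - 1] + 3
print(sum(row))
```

132

i=1: 3<6, row[1] = 6+3 = 9 → [6, 9, 6, 5, 9, 3, 0, 8]
i=2: 6<9, row[2] = 9+3 = 12 → [6, 9, 12, 5, 9, 3, 0, 8]
i=3: 5<12, row[3] = 12+3 = 15 → [6, 9, 12, 15, 9, 3, 0, 8]
i=4: 9<15, row[4] = 15+3 = 18 → [6, 9, 12, 15, 18, 3, 0, 8]
i=5: 3<18, row[5] = 18+3 = 21 → [6, 9, 12, 15, 18, 21, 0, 8]
i=6: 0<21, row[6] = 21+3 = 24 → [6, 9, 12, 15, 18, 21, 24, 8]
i=7: 8<24, row[7] = 24+3 = 27 → [6, 9, 12, 15, 18, 21, 24, 27]
sum = 132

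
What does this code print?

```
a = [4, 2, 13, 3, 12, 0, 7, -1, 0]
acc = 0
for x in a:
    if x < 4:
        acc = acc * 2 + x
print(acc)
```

x=4: not <4
x=2: <4, acc = 0*2+2 = 2
x=13: not <4
x=3: <4, acc = 2*2+3 = 7
x=12: not <4
x=0: <4, acc = 7*2+0 = 14
x=7: not <4
x=-1: <4, acc = 14*2+(-1) = 27
x=0: <4, acc = 27*2+0 = 54

54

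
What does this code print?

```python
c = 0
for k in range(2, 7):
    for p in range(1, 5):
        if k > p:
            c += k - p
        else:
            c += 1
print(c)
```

k=2,p=1: 2>1, c = 0+1 = 1
k=2,p=2: not 2>2, c = 1+1 = 2
k=2,p=3: not 2>3, c = 2+1 = 3
k=2,p=4: not 2>4, c = 3+1 = 4
k=3,p=1: 3>1, c = 4+2 = 6
k=3,p=2: 3>2, c = 6+1 = 7
k=3,p=3: not 3>3, c = 7+1 = 8
k=3,p=4: not 3>4, c = 8+1 = 9
k=4,p=1: 4>1, c = 9+3 = 12
k=4,p=2: 4>2, c = 12+2 = 14
k=4,p=3: 4>3, c = 14+1 = 15
k=4,p=4: not 4>4, c = 15+1 = 16
k=5,p=1: 5>1, c = 16+4 = 20
k=5,p=2: 5>2, c = 20+3 = 23
k=5,p=3: 5>3, c = 23+2 = 25
k=5,p=4: 5>4, c = 25+1 = 26
k=6,p=1: 6>1, c = 26+5 = 31
k=6,p=2: 6>2, c = 31+4 = 35
k=6,p=3: 6>3, c = 35+3 = 38
k=6,p=4: 6>4, c = 38+2 = 40

40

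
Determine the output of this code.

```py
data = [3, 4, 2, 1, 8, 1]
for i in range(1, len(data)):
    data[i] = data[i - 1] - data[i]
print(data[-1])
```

-13

i=1: data[1] = 3-4 = -1 → [3, -1, 2, 1, 8, 1]
i=2: data[2] = (-1)-2 = -3 → [3, -1, -3, 1, 8, 1]
i=3: data[3] = (-3)-1 = -4 → [3, -1, -3, -4, 8, 1]
i=4: data[4] = (-4)-8 = -12 → [3, -1, -3, -4, -12, 1]
i=5: data[5] = (-12)-1 = -13 → [3, -1, -3, -4, -12, -13]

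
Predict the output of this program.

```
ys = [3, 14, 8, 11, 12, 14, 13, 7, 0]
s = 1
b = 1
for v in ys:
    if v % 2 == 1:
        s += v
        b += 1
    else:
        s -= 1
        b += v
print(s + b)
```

v=3: odd, s = 1+3 = 4; b=2
v=14: not odd, s = 4-1 = 3; b=16
v=8: not odd, s = 3-1 = 2; b=24
v=11: odd, s = 2+11 = 13; b=25
v=12: not odd, s = 13-1 = 12; b=37
v=14: not odd, s = 12-1 = 11; b=51
v=13: odd, s = 11+13 = 24; b=52
v=7: odd, s = 24+7 = 31; b=53
v=0: not odd, s = 31-1 = 30; b=53
s+b = 30+53 = 83

83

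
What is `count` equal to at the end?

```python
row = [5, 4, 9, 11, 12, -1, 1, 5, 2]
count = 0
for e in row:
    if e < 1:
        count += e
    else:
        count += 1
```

7

e=5: not <1, count = 0+1 = 1
e=4: not <1, count = 1+1 = 2
e=9: not <1, count = 2+1 = 3
e=11: not <1, count = 3+1 = 4
e=12: not <1, count = 4+1 = 5
e=-1: <1, count = 5+(-1) = 4
e=1: not <1, count = 4+1 = 5
e=5: not <1, count = 5+1 = 6
e=2: not <1, count = 6+1 = 7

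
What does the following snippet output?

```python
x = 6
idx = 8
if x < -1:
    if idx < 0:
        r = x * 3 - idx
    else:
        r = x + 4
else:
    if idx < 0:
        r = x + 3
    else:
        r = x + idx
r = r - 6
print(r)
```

x=6, idx=8
x < -1 is False; idx < 0 is False
→ r = x + idx = 14
r = 14-6 = 8

8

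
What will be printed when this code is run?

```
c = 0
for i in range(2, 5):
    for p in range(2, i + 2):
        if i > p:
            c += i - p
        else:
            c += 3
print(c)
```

i=2,p=2: not 2>2, c = 0+3 = 3
i=2,p=3: not 2>3, c = 3+3 = 6
i=3,p=2: 3>2, c = 6+1 = 7
i=3,p=3: not 3>3, c = 7+3 = 10
i=3,p=4: not 3>4, c = 10+3 = 13
i=4,p=2: 4>2, c = 13+2 = 15
i=4,p=3: 4>3, c = 15+1 = 16
i=4,p=4: not 4>4, c = 16+3 = 19
i=4,p=5: not 4>5, c = 19+3 = 22

22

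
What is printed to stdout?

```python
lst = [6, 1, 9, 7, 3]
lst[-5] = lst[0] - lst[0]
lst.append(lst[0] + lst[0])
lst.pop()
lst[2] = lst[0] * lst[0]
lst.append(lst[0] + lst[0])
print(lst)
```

lst[-5] = lst[0]-lst[0] = 6-6 = 0 → [0, 1, 9, 7, 3]
append lst[0]+lst[0] = 0+0 = 0 → [0, 1, 9, 7, 3, 0]
pop() removes 0 → [0, 1, 9, 7, 3]
lst[2] = lst[0]*lst[0] = 0*0 = 0 → [0, 1, 0, 7, 3]
append lst[0]+lst[0] = 0+0 = 0 → [0, 1, 0, 7, 3, 0]

[0, 1, 0, 7, 3, 0]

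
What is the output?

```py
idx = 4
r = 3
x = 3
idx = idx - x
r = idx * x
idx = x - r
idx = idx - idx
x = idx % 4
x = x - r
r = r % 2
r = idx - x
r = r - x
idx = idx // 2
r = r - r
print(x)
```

-3

idx = 4-3 = 1
r = 1*3 = 3
idx = 3-3 = 0
idx = 0-0 = 0
x = 0%4 = 0
x = 0-3 = -3
r = 3%2 = 1
r = 0-(-3) = 3
r = 3-(-3) = 6
idx = 0//2 = 0
r = 6-6 = 0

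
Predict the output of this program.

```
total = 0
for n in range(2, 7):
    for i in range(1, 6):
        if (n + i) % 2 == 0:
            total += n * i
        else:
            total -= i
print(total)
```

105

n=2,i=1: odd sum, total = 0-1 = -1
n=2,i=2: even sum, total = (-1)+4 = 3
n=2,i=3: odd sum, total = 3-3 = 0
n=2,i=4: even sum, total = 0+8 = 8
n=2,i=5: odd sum, total = 8-5 = 3
n=3,i=1: even sum, total = 3+3 = 6
n=3,i=2: odd sum, total = 6-2 = 4
n=3,i=3: even sum, total = 4+9 = 13
n=3,i=4: odd sum, total = 13-4 = 9
n=3,i=5: even sum, total = 9+15 = 24
n=4,i=1: odd sum, total = 24-1 = 23
n=4,i=2: even sum, total = 23+8 = 31
n=4,i=3: odd sum, total = 31-3 = 28
n=4,i=4: even sum, total = 28+16 = 44
n=4,i=5: odd sum, total = 44-5 = 39
n=5,i=1: even sum, total = 39+5 = 44
n=5,i=2: odd sum, total = 44-2 = 42
n=5,i=3: even sum, total = 42+15 = 57
n=5,i=4: odd sum, total = 57-4 = 53
n=5,i=5: even sum, total = 53+25 = 78
n=6,i=1: odd sum, total = 78-1 = 77
n=6,i=2: even sum, total = 77+12 = 89
n=6,i=3: odd sum, total = 89-3 = 86
n=6,i=4: even sum, total = 86+24 = 110
n=6,i=5: odd sum, total = 110-5 = 105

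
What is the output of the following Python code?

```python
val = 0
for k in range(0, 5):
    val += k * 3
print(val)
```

30

k=0: val = 0+0*3 = 0
k=1: val = 0+1*3 = 3
k=2: val = 3+2*3 = 9
k=3: val = 9+3*3 = 18
k=4: val = 18+4*3 = 30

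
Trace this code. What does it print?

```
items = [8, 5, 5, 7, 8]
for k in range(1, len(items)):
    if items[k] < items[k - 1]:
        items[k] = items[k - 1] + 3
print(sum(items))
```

k=1: 5<8, items[1] = 8+3 = 11 → [8, 11, 5, 7, 8]
k=2: 5<11, items[2] = 11+3 = 14 → [8, 11, 14, 7, 8]
k=3: 7<14, items[3] = 14+3 = 17 → [8, 11, 14, 17, 8]
k=4: 8<17, items[4] = 17+3 = 20 → [8, 11, 14, 17, 20]
sum = 70

70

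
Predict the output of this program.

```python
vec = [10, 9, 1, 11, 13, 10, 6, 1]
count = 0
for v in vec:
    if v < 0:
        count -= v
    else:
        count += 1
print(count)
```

v=10: not <0, count = 0+1 = 1
v=9: not <0, count = 1+1 = 2
v=1: not <0, count = 2+1 = 3
v=11: not <0, count = 3+1 = 4
v=13: not <0, count = 4+1 = 5
v=10: not <0, count = 5+1 = 6
v=6: not <0, count = 6+1 = 7
v=1: not <0, count = 7+1 = 8

8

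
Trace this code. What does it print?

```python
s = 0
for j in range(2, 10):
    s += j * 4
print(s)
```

j=2: s = 0+2*4 = 8
j=3: s = 8+3*4 = 20
j=4: s = 20+4*4 = 36
j=5: s = 36+5*4 = 56
j=6: s = 56+6*4 = 80
j=7: s = 80+7*4 = 108
j=8: s = 108+8*4 = 140
j=9: s = 140+9*4 = 176

176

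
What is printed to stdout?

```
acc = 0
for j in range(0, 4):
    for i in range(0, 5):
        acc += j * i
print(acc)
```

60

j=0,i=0: acc = 0+0 = 0
j=0,i=1: acc = 0+0 = 0
j=0,i=2: acc = 0+0 = 0
j=0,i=3: acc = 0+0 = 0
j=0,i=4: acc = 0+0 = 0
j=1,i=0: acc = 0+0 = 0
j=1,i=1: acc = 0+1 = 1
j=1,i=2: acc = 1+2 = 3
j=1,i=3: acc = 3+3 = 6
j=1,i=4: acc = 6+4 = 10
j=2,i=0: acc = 10+0 = 10
j=2,i=1: acc = 10+2 = 12
j=2,i=2: acc = 12+4 = 16
j=2,i=3: acc = 16+6 = 22
j=2,i=4: acc = 22+8 = 30
j=3,i=0: acc = 30+0 = 30
j=3,i=1: acc = 30+3 = 33
j=3,i=2: acc = 33+6 = 39
j=3,i=3: acc = 39+9 = 48
j=3,i=4: acc = 48+12 = 60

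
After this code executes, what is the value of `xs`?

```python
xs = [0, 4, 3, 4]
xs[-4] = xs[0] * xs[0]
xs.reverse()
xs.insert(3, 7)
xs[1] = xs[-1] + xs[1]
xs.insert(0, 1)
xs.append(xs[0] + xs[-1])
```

xs[-4] = xs[0]*xs[0] = 0*0 = 0 → [0, 4, 3, 4]
reverse → [4, 3, 4, 0]
insert 7 at 3 → [4, 3, 4, 7, 0]
xs[1] = xs[-1]+xs[1] = 0+3 = 3 → [4, 3, 4, 7, 0]
insert 1 at 0 → [1, 4, 3, 4, 7, 0]
append xs[0]+xs[-1] = 1+0 = 1 → [1, 4, 3, 4, 7, 0, 1]

[1, 4, 3, 4, 7, 0, 1]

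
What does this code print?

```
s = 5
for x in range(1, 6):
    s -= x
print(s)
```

x=1: s = 5-1 = 4
x=2: s = 4-2 = 2
x=3: s = 2-3 = -1
x=4: s = (-1)-4 = -5
x=5: s = (-5)-5 = -10

-10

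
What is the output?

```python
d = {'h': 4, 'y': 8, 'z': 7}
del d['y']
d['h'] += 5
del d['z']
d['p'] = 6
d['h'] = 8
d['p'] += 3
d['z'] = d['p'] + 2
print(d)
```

del 'y' → {'h': 4, 'z': 7}
d['h'] = 4+5 = 9 → {'h': 9, 'z': 7}
del 'z' → {'h': 9}
d['p'] = 6 → {'h': 9, 'p': 6}
d['h'] = 8 → {'h': 8, 'p': 6}
d['p'] = 6+3 = 9 → {'h': 8, 'p': 9}
d['z'] = d['p']+2 = 11 → {'h': 8, 'p': 9, 'z': 11}

{'h': 8, 'p': 9, 'z': 11}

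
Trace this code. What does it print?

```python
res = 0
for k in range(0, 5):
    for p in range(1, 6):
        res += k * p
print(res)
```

k=0,p=1: res = 0+0 = 0
k=0,p=2: res = 0+0 = 0
k=0,p=3: res = 0+0 = 0
k=0,p=4: res = 0+0 = 0
k=0,p=5: res = 0+0 = 0
k=1,p=1: res = 0+1 = 1
k=1,p=2: res = 1+2 = 3
k=1,p=3: res = 3+3 = 6
k=1,p=4: res = 6+4 = 10
k=1,p=5: res = 10+5 = 15
k=2,p=1: res = 15+2 = 17
k=2,p=2: res = 17+4 = 21
k=2,p=3: res = 21+6 = 27
k=2,p=4: res = 27+8 = 35
k=2,p=5: res = 35+10 = 45
k=3,p=1: res = 45+3 = 48
k=3,p=2: res = 48+6 = 54
k=3,p=3: res = 54+9 = 63
k=3,p=4: res = 63+12 = 75
k=3,p=5: res = 75+15 = 90
k=4,p=1: res = 90+4 = 94
k=4,p=2: res = 94+8 = 102
k=4,p=3: res = 102+12 = 114
k=4,p=4: res = 114+16 = 130
k=4,p=5: res = 130+20 = 150

150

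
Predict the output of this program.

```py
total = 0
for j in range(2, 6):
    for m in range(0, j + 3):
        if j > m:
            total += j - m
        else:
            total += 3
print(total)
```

70

j=2,m=0: 2>0, total = 0+2 = 2
j=2,m=1: 2>1, total = 2+1 = 3
j=2,m=2: not 2>2, total = 3+3 = 6
j=2,m=3: not 2>3, total = 6+3 = 9
j=2,m=4: not 2>4, total = 9+3 = 12
j=3,m=0: 3>0, total = 12+3 = 15
j=3,m=1: 3>1, total = 15+2 = 17
j=3,m=2: 3>2, total = 17+1 = 18
j=3,m=3: not 3>3, total = 18+3 = 21
j=3,m=4: not 3>4, total = 21+3 = 24
j=3,m=5: not 3>5, total = 24+3 = 27
j=4,m=0: 4>0, total = 27+4 = 31
j=4,m=1: 4>1, total = 31+3 = 34
j=4,m=2: 4>2, total = 34+2 = 36
j=4,m=3: 4>3, total = 36+1 = 37
j=4,m=4: not 4>4, total = 37+3 = 40
j=4,m=5: not 4>5, total = 40+3 = 43
j=4,m=6: not 4>6, total = 43+3 = 46
j=5,m=0: 5>0, total = 46+5 = 51
j=5,m=1: 5>1, total = 51+4 = 55
j=5,m=2: 5>2, total = 55+3 = 58
j=5,m=3: 5>3, total = 58+2 = 60
j=5,m=4: 5>4, total = 60+1 = 61
j=5,m=5: not 5>5, total = 61+3 = 64
j=5,m=6: not 5>6, total = 64+3 = 67
j=5,m=7: not 5>7, total = 67+3 = 70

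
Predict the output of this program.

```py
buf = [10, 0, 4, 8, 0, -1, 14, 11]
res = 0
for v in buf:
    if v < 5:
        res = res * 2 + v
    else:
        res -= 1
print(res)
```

-7

v=10: not <5, res = 0-1 = -1
v=0: <5, res = (-1)*2+0 = -2
v=4: <5, res = (-2)*2+4 = 0
v=8: not <5, res = 0-1 = -1
v=0: <5, res = (-1)*2+0 = -2
v=-1: <5, res = (-2)*2+(-1) = -5
v=14: not <5, res = (-5)-1 = -6
v=11: not <5, res = (-6)-1 = -7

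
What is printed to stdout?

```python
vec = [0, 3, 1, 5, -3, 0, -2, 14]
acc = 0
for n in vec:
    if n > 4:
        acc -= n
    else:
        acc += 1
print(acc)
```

-13

n=0: not >4, acc = 0+1 = 1
n=3: not >4, acc = 1+1 = 2
n=1: not >4, acc = 2+1 = 3
n=5: >4, acc = 3-5 = -2
n=-3: not >4, acc = (-2)+1 = -1
n=0: not >4, acc = (-1)+1 = 0
n=-2: not >4, acc = 0+1 = 1
n=14: >4, acc = 1-14 = -13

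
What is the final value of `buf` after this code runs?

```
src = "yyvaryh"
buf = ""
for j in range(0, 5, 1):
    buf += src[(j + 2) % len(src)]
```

j=0: add src[2]='v' → 'v'
j=1: add src[3]='a' → 'va'
j=2: add src[4]='r' → 'var'
j=3: add src[5]='y' → 'vary'
j=4: add src[6]='h' → 'varyh'

'varyh'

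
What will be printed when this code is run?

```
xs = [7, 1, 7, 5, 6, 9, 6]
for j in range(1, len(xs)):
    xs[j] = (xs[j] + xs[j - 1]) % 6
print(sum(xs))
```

j=1: xs[1] = (1+7)%6 = 2 → [7, 2, 7, 5, 6, 9, 6]
j=2: xs[2] = (7+2)%6 = 3 → [7, 2, 3, 5, 6, 9, 6]
j=3: xs[3] = (5+3)%6 = 2 → [7, 2, 3, 2, 6, 9, 6]
j=4: xs[4] = (6+2)%6 = 2 → [7, 2, 3, 2, 2, 9, 6]
j=5: xs[5] = (9+2)%6 = 5 → [7, 2, 3, 2, 2, 5, 6]
j=6: xs[6] = (6+5)%6 = 5 → [7, 2, 3, 2, 2, 5, 5]
sum = 26

26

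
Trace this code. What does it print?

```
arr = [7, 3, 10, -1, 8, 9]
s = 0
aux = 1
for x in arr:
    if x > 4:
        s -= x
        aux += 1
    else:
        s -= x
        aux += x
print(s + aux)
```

-29

x=7: >4, s = 0-7 = -7; aux=2
x=3: not >4, s = (-7)-3 = -10; aux=5
x=10: >4, s = (-10)-10 = -20; aux=6
x=-1: not >4, s = (-20)-(-1) = -19; aux=5
x=8: >4, s = (-19)-8 = -27; aux=6
x=9: >4, s = (-27)-9 = -36; aux=7
s+aux = (-36)+7 = -29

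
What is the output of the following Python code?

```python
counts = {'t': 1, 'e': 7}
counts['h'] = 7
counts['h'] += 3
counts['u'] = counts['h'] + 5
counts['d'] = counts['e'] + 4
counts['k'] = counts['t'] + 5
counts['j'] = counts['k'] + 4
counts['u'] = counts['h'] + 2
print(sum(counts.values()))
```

counts['h'] = 7 → {'t': 1, 'e': 7, 'h': 7}
counts['h'] = 7+3 = 10 → {'t': 1, 'e': 7, 'h': 10}
counts['u'] = counts['h']+5 = 15 → {'t': 1, 'e': 7, 'h': 10, 'u': 15}
counts['d'] = counts['e']+4 = 11 → {'t': 1, 'e': 7, 'h': 10, 'u': 15, 'd': 11}
counts['k'] = counts['t']+5 = 6 → {'t': 1, 'e': 7, 'h': 10, 'u': 15, 'd': 11, 'k': 6}
counts['j'] = counts['k']+4 = 10 → {'t': 1, 'e': 7, 'h': 10, 'u': 15, 'd': 11, 'k': 6, 'j': 10}
counts['u'] = counts['h']+2 = 12 → {'t': 1, 'e': 7, 'h': 10, 'u': 12, 'd': 11, 'k': 6, 'j': 10}
sum of values = 57

57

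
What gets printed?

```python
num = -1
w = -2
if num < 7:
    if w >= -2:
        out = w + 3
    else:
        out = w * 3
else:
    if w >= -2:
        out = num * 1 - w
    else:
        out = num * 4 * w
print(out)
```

1

num=-1, w=-2
num < 7 is True; w >= -2 is True
→ out = w + 3 = 1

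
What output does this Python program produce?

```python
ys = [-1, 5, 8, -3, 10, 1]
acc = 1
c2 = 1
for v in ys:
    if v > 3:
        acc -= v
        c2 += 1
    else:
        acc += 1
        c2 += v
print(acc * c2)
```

-19

v=-1: not >3, acc = 1+1 = 2; c2=0
v=5: >3, acc = 2-5 = -3; c2=1
v=8: >3, acc = (-3)-8 = -11; c2=2
v=-3: not >3, acc = (-11)+1 = -10; c2=-1
v=10: >3, acc = (-10)-10 = -20; c2=0
v=1: not >3, acc = (-20)+1 = -19; c2=1
acc*c2 = (-19)*1 = -19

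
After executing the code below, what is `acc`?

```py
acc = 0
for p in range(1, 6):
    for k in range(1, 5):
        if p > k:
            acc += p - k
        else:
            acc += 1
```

30

p=1,k=1: not 1>1, acc = 0+1 = 1
p=1,k=2: not 1>2, acc = 1+1 = 2
p=1,k=3: not 1>3, acc = 2+1 = 3
p=1,k=4: not 1>4, acc = 3+1 = 4
p=2,k=1: 2>1, acc = 4+1 = 5
p=2,k=2: not 2>2, acc = 5+1 = 6
p=2,k=3: not 2>3, acc = 6+1 = 7
p=2,k=4: not 2>4, acc = 7+1 = 8
p=3,k=1: 3>1, acc = 8+2 = 10
p=3,k=2: 3>2, acc = 10+1 = 11
p=3,k=3: not 3>3, acc = 11+1 = 12
p=3,k=4: not 3>4, acc = 12+1 = 13
p=4,k=1: 4>1, acc = 13+3 = 16
p=4,k=2: 4>2, acc = 16+2 = 18
p=4,k=3: 4>3, acc = 18+1 = 19
p=4,k=4: not 4>4, acc = 19+1 = 20
p=5,k=1: 5>1, acc = 20+4 = 24
p=5,k=2: 5>2, acc = 24+3 = 27
p=5,k=3: 5>3, acc = 27+2 = 29
p=5,k=4: 5>4, acc = 29+1 = 30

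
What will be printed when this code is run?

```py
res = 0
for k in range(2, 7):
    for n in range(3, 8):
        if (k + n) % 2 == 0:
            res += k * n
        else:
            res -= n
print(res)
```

175

k=2,n=3: odd sum, res = 0-3 = -3
k=2,n=4: even sum, res = (-3)+8 = 5
k=2,n=5: odd sum, res = 5-5 = 0
k=2,n=6: even sum, res = 0+12 = 12
k=2,n=7: odd sum, res = 12-7 = 5
k=3,n=3: even sum, res = 5+9 = 14
k=3,n=4: odd sum, res = 14-4 = 10
k=3,n=5: even sum, res = 10+15 = 25
k=3,n=6: odd sum, res = 25-6 = 19
k=3,n=7: even sum, res = 19+21 = 40
k=4,n=3: odd sum, res = 40-3 = 37
k=4,n=4: even sum, res = 37+16 = 53
k=4,n=5: odd sum, res = 53-5 = 48
k=4,n=6: even sum, res = 48+24 = 72
k=4,n=7: odd sum, res = 72-7 = 65
k=5,n=3: even sum, res = 65+15 = 80
k=5,n=4: odd sum, res = 80-4 = 76
k=5,n=5: even sum, res = 76+25 = 101
k=5,n=6: odd sum, res = 101-6 = 95
k=5,n=7: even sum, res = 95+35 = 130
k=6,n=3: odd sum, res = 130-3 = 127
k=6,n=4: even sum, res = 127+24 = 151
k=6,n=5: odd sum, res = 151-5 = 146
k=6,n=6: even sum, res = 146+36 = 182
k=6,n=7: odd sum, res = 182-7 = 175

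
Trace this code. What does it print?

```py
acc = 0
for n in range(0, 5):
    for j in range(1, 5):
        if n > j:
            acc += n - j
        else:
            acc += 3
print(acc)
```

52

n=0,j=1: not 0>1, acc = 0+3 = 3
n=0,j=2: not 0>2, acc = 3+3 = 6
n=0,j=3: not 0>3, acc = 6+3 = 9
n=0,j=4: not 0>4, acc = 9+3 = 12
n=1,j=1: not 1>1, acc = 12+3 = 15
n=1,j=2: not 1>2, acc = 15+3 = 18
n=1,j=3: not 1>3, acc = 18+3 = 21
n=1,j=4: not 1>4, acc = 21+3 = 24
n=2,j=1: 2>1, acc = 24+1 = 25
n=2,j=2: not 2>2, acc = 25+3 = 28
n=2,j=3: not 2>3, acc = 28+3 = 31
n=2,j=4: not 2>4, acc = 31+3 = 34
n=3,j=1: 3>1, acc = 34+2 = 36
n=3,j=2: 3>2, acc = 36+1 = 37
n=3,j=3: not 3>3, acc = 37+3 = 40
n=3,j=4: not 3>4, acc = 40+3 = 43
n=4,j=1: 4>1, acc = 43+3 = 46
n=4,j=2: 4>2, acc = 46+2 = 48
n=4,j=3: 4>3, acc = 48+1 = 49
n=4,j=4: not 4>4, acc = 49+3 = 52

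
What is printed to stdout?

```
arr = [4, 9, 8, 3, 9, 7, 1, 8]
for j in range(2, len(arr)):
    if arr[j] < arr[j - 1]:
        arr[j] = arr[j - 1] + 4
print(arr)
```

[4, 9, 13, 17, 21, 25, 29, 33]

j=2: 8<9, arr[2] = 9+4 = 13 → [4, 9, 13, 3, 9, 7, 1, 8]
j=3: 3<13, arr[3] = 13+4 = 17 → [4, 9, 13, 17, 9, 7, 1, 8]
j=4: 9<17, arr[4] = 17+4 = 21 → [4, 9, 13, 17, 21, 7, 1, 8]
j=5: 7<21, arr[5] = 21+4 = 25 → [4, 9, 13, 17, 21, 25, 1, 8]
j=6: 1<25, arr[6] = 25+4 = 29 → [4, 9, 13, 17, 21, 25, 29, 8]
j=7: 8<29, arr[7] = 29+4 = 33 → [4, 9, 13, 17, 21, 25, 29, 33]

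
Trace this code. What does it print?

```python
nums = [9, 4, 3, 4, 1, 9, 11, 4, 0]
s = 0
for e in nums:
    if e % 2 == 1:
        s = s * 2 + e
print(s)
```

201

e=9: odd, s = 0*2+9 = 9
e=4: not odd
e=3: odd, s = 9*2+3 = 21
e=4: not odd
e=1: odd, s = 21*2+1 = 43
e=9: odd, s = 43*2+9 = 95
e=11: odd, s = 95*2+11 = 201
e=4: not odd
e=0: not odd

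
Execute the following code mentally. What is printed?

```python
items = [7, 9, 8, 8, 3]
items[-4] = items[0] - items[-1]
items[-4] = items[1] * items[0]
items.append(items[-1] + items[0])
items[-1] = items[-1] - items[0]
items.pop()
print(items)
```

items[-4] = items[0]-items[-1] = 7-3 = 4 → [7, 4, 8, 8, 3]
items[-4] = items[1]*items[0] = 4*7 = 28 → [7, 28, 8, 8, 3]
append items[-1]+items[0] = 3+7 = 10 → [7, 28, 8, 8, 3, 10]
items[-1] = items[-1]-items[0] = 10-7 = 3 → [7, 28, 8, 8, 3, 3]
pop() removes 3 → [7, 28, 8, 8, 3]

[7, 28, 8, 8, 3]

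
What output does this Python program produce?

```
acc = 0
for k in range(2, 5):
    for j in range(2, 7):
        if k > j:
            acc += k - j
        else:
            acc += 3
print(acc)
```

40

k=2,j=2: not 2>2, acc = 0+3 = 3
k=2,j=3: not 2>3, acc = 3+3 = 6
k=2,j=4: not 2>4, acc = 6+3 = 9
k=2,j=5: not 2>5, acc = 9+3 = 12
k=2,j=6: not 2>6, acc = 12+3 = 15
k=3,j=2: 3>2, acc = 15+1 = 16
k=3,j=3: not 3>3, acc = 16+3 = 19
k=3,j=4: not 3>4, acc = 19+3 = 22
k=3,j=5: not 3>5, acc = 22+3 = 25
k=3,j=6: not 3>6, acc = 25+3 = 28
k=4,j=2: 4>2, acc = 28+2 = 30
k=4,j=3: 4>3, acc = 30+1 = 31
k=4,j=4: not 4>4, acc = 31+3 = 34
k=4,j=5: not 4>5, acc = 34+3 = 37
k=4,j=6: not 4>6, acc = 37+3 = 40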